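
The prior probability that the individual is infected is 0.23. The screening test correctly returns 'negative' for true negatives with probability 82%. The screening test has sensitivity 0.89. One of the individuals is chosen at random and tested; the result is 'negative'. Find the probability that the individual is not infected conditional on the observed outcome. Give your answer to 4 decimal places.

Let H be the event that the individual is infected. P(H) = 0.23, so P(¬H) = 0.77. With E the 'negative' result, P(E|H) = 0.11 and P(E|¬H) = 0.82.
P(E) = 0.11·0.23 + 0.82·0.77 = 0.025300 + 0.63140 = 0.65670.
By Bayes' theorem, P(H|E) = 0.025300 / 0.65670 = 0.0385. Hence P(¬H|E) = 1 − 0.0385 = 0.9615.

P(¬H | E) ≈ 0.9615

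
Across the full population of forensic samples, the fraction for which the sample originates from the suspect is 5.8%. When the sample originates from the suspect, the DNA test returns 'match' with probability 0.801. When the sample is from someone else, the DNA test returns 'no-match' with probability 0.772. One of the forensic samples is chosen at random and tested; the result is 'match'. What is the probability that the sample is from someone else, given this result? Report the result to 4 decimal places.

Write H for 'the sample originates from the suspect'. Prior odds H:¬H = 0.058/0.942 = 0.061571. For the 'match' outcome, the likelihood ratio is 0.801/0.228 = 3.5132.
Posterior odds = 0.061571 × 3.5132 = 0.21631, so P(H|E) = 0.21631/(1+0.21631) = 0.1778. Then P(¬H|E) = 1 − 0.1778 = 0.8222.

P(¬H | E) ≈ 0.8222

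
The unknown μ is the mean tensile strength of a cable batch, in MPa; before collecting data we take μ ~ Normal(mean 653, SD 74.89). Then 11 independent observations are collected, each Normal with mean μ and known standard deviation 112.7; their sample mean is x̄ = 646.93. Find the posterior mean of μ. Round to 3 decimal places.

Posterior mean ≈ 647.966

With known σ, the Normal prior is conjugate. Weight on the data is w = (n/σ²)/(n/σ² + 1/τ₀²) = 0.00086605/(0.00086605+0.00017830) = 0.82927.
Posterior mean = w·x̄ + (1−w)·μ₀ = 0.82927·646.93 + 0.17073·653 = 647.966.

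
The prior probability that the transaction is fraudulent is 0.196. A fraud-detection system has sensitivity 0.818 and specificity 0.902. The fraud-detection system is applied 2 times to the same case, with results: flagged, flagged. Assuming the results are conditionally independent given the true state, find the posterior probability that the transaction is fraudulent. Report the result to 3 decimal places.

Posterior P(H) ≈ 0.944

With H the event that the transaction is fraudulent, the joint likelihood of the observed sequence is P(data|H) = 0.818·0.818 = 0.66912 and P(data|¬H) = 0.098·0.098 = 0.0096040.
Bayes: P(H|data) = 0.196·0.66912 / (0.196·0.66912 + 0.804·0.0096040) = 0.13115/0.13887 = 0.9444.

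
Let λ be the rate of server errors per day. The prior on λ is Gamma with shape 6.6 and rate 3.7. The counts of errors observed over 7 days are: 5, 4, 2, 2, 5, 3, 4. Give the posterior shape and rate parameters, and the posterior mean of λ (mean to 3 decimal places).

The Poisson likelihood adds the total count to the shape and the number of exposure periods to the rate. Here ∑xᵢ = 25 and n = 7, so shape 6.6→31.6 and rate 3.7→10.7.
Posterior mean = shape/rate = 31.6/10.7 = 2.953.

Posterior: Gamma(shape=31.6, rate=10.7); mean ≈ 2.953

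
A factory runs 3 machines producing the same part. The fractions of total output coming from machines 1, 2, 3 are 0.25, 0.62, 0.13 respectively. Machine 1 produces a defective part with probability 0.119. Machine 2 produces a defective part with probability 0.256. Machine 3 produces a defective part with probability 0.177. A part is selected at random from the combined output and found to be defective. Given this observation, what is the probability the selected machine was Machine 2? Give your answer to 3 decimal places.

P(defective|M1) = 0.119; P(defective|M2) = 0.256; P(defective|M3) = 0.177.
Prior × likelihood for each source: 0.25·0.119=0.02975, 0.62·0.256=0.1587, 0.13·0.177=0.02301. Summing gives P(defective) = 0.21148.
P(Machine 2 | defective) = 0.1587 / 0.21148 = 0.751.

Posterior probability ≈ 0.751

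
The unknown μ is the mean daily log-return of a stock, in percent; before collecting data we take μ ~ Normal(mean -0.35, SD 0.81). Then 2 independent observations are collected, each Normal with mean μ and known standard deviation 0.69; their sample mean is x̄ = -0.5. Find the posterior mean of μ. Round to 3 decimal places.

Posterior mean ≈ -0.460

With known σ, the Normal prior is conjugate. Weight on the data is w = (n/σ²)/(n/σ² + 1/τ₀²) = 4.20080/(4.20080+1.52416) = 0.73377.
Posterior mean = w·x̄ + (1−w)·μ₀ = 0.73377·-0.5 + 0.26623·-0.35 = -0.460.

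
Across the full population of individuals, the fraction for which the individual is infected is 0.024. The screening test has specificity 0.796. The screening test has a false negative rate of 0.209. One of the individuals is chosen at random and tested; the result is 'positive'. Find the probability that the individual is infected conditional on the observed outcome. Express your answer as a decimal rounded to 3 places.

Write H for 'the individual is infected'. Prior odds H:¬H = 0.024/0.976 = 0.024590. For the 'positive' outcome, the likelihood ratio is 0.791/0.204 = 3.8775.
Posterior odds = 0.024590 × 3.8775 = 0.095347, so P(H|E) = 0.095347/(1+0.095347) = 0.087.

P(H | E) ≈ 0.087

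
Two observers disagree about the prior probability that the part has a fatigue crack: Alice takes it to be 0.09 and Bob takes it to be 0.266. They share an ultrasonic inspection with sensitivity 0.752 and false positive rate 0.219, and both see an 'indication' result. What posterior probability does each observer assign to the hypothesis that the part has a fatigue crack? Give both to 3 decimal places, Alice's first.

The likelihood ratio for an 'indication' result is 0.752/0.219 = 3.4338.
Alice: prior odds 0.09/0.91 = 0.098901; posterior odds 0.33961; posterior probability 0.254.
Bob: prior odds 0.266/0.734 = 0.36240; posterior odds 1.2444; posterior probability 0.554.

Alice: 0.254; Bob: 0.554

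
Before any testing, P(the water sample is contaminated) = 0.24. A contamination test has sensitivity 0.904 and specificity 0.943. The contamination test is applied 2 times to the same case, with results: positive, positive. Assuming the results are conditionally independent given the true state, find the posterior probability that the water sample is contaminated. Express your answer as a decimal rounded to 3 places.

Posterior P(H) ≈ 0.988

Let H be the event that the water sample is contaminated; start with P(H) = 0.24. P('positive'|H) = 0.904, P('positive'|¬H) = 0.057.
Update on result 1 ('positive'): P(H) ← 0.904·0.2400 / (0.904·0.2400 + 0.057·0.7600) = 0.21696/0.26028 = 0.8336.
Update on result 2 ('positive'): P(H) ← 0.904·0.8336 / (0.904·0.8336 + 0.057·0.1664) = 0.75354/0.76303 = 0.9876.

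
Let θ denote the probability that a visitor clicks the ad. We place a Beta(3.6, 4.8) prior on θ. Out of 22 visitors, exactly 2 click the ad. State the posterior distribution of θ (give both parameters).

Posterior: Beta(5.6, 24.8)

The binomial likelihood is conjugate to the Beta prior: with 2 successes and 20 failures, the posterior is Beta(3.6+2, 4.8+20) = Beta(5.6, 24.8).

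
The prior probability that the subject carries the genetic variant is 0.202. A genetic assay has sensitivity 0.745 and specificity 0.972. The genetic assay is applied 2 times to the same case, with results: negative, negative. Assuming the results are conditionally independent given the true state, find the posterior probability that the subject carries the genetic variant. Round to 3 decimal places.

Posterior P(H) ≈ 0.017

Let H be the event that the subject carries the genetic variant; start with P(H) = 0.202. P('positive'|H) = 0.745, P('positive'|¬H) = 0.028.
Update on result 1 ('negative'): P(H) ← 0.255·0.2020 / (0.255·0.2020 + 0.972·0.7980) = 0.051510/0.82717 = 0.0623.
Update on result 2 ('negative'): P(H) ← 0.255·0.0623 / (0.255·0.0623 + 0.972·0.9377) = 0.015880/0.92735 = 0.0171.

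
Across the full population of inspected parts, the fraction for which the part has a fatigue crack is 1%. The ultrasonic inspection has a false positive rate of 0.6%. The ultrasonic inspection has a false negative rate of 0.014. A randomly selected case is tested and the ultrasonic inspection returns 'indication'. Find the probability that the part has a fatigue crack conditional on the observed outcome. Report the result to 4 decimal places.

Write H for 'the part has a fatigue crack'. Prior odds H:¬H = 0.01/0.99 = 0.010101. For the 'indication' outcome, the likelihood ratio is 0.986/0.006 = 164.33.
Posterior odds = 0.010101 × 164.33 = 1.6599, so P(H|E) = 1.6599/(1+1.6599) = 0.6241.

P(H | E) ≈ 0.6241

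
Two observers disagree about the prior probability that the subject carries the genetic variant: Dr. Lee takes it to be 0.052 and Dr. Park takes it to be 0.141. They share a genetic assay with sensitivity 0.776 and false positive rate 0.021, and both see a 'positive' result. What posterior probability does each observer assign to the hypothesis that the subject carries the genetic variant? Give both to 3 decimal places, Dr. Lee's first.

Dr. Lee: 0.670; Dr. Park: 0.858

The likelihood ratio for a 'positive' result is 0.776/0.021 = 36.952.
Dr. Lee: prior odds 0.052/0.948 = 0.054852; posterior odds 2.0269; posterior probability 0.670.
Dr. Park: prior odds 0.141/0.859 = 0.16414; posterior odds 6.0655; posterior probability 0.858.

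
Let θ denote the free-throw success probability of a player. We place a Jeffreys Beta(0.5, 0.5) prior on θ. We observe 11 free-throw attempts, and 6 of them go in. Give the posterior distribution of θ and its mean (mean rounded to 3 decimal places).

The binomial likelihood is conjugate to the Beta prior: with 6 successes and 5 failures, the posterior is Beta(0.5+6, 0.5+5) = Beta(6.5, 5.5).
Posterior mean = α/(α+β) = 6.5/12 = 0.542.

Posterior: Beta(6.5, 5.5); mean ≈ 0.542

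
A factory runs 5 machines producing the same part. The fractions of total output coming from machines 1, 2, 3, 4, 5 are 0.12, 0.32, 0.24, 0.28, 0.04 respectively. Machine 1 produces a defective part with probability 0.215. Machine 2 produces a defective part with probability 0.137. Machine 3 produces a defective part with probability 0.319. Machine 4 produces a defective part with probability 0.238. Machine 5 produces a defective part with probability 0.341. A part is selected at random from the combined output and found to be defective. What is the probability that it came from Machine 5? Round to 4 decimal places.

P(defective|M1) = 0.215; P(defective|M2) = 0.137; P(defective|M3) = 0.319; P(defective|M4) = 0.238; P(defective|M5) = 0.341.
Prior × likelihood for each source: 0.12·0.215=0.02580, 0.32·0.137=0.04384, 0.24·0.319=0.07656, 0.28·0.238=0.06664, 0.04·0.341=0.01364. Summing gives P(defective) = 0.22648.
P(Machine 5 | defective) = 0.01364 / 0.22648 = 0.0602.

Posterior probability ≈ 0.0602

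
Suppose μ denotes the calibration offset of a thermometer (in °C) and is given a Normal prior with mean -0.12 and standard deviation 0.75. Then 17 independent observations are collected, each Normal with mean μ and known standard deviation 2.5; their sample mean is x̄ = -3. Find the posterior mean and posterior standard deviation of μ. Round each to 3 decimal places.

With known σ, the Normal prior is conjugate. Weight on the data is w = (n/σ²)/(n/σ² + 1/τ₀²) = 2.72000/(2.72000+1.77778) = 0.60474.
Posterior mean = w·x̄ + (1−w)·μ₀ = 0.60474·-3 + 0.39526·-0.12 = -1.862. Posterior variance = 1/(2.72000+1.77778) = 0.222332, so SD = 0.472.

Posterior mean ≈ -1.862; posterior SD ≈ 0.472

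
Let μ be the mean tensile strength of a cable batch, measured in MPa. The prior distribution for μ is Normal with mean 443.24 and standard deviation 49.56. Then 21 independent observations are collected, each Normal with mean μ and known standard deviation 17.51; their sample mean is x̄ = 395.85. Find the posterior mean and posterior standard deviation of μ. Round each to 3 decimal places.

With known σ, the Normal prior is conjugate. Weight on the data is w = (n/σ²)/(n/σ² + 1/τ₀²) = 0.0684931/(0.0684931+0.00040713) = 0.99409.
Posterior mean = w·x̄ + (1−w)·μ₀ = 0.99409·395.85 + 0.0059090·443.24 = 396.130. Posterior variance = 1/(0.0684931+0.00040713) = 14.5137, so SD = 3.810.

Posterior mean ≈ 396.130; posterior SD ≈ 3.810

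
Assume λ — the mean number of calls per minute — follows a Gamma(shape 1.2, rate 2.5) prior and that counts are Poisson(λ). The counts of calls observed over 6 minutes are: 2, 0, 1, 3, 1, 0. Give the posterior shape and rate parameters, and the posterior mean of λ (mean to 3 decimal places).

The Poisson likelihood adds the total count to the shape and the number of exposure periods to the rate. Here ∑xᵢ = 7 and n = 6, so shape 1.2→8.2 and rate 2.5→8.5.
Posterior mean = shape/rate = 8.2/8.5 = 0.965.

Posterior: Gamma(shape=8.2, rate=8.5); mean ≈ 0.965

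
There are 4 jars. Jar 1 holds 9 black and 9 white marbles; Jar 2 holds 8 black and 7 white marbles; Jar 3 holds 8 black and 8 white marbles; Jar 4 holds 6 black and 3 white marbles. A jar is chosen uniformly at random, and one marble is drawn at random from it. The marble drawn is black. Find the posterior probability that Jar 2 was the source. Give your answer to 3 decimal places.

Posterior probability ≈ 0.242

Tabulate prior·likelihood by source: [1] prior 0.25, lik 0.5, product 0.1250; [2] prior 0.25, lik 0.5333, product 0.1333; [3] prior 0.25, lik 0.5, product 0.1250; [4] prior 0.25, lik 0.6667, product 0.1667.
Normalizing constant = 0.55000; the posterior for Jar 2 is its product over the sum, 0.1333/0.55000 = 0.242.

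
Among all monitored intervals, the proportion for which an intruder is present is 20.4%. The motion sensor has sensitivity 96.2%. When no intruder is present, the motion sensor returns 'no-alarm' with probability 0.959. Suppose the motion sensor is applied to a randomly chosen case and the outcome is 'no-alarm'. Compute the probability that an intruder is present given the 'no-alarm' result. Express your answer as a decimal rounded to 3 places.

P(H | E) ≈ 0.010

Let H be the event that an intruder is present. P(H) = 0.204, so P(¬H) = 0.796. With E the 'no-alarm' result, P(E|H) = 0.038 and P(E|¬H) = 0.959.
P(E) = 0.038·0.204 + 0.959·0.796 = 0.0077520 + 0.76336 = 0.77112.
By Bayes' theorem, P(H|E) = 0.0077520 / 0.77112 = 0.010.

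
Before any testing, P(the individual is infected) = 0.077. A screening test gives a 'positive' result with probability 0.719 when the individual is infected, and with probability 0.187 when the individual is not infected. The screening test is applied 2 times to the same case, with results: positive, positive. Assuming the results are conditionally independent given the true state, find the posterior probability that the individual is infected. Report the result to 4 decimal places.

Posterior P(H) ≈ 0.5522

Let H be the event that the individual is infected; start with P(H) = 0.077. P('positive'|H) = 0.719, P('positive'|¬H) = 0.187.
Update on result 1 ('positive'): P(H) ← 0.719·0.0770 / (0.719·0.0770 + 0.187·0.9230) = 0.055363/0.22796 = 0.2429.
Update on result 2 ('positive'): P(H) ← 0.719·0.2429 / (0.719·0.2429 + 0.187·0.7571) = 0.17462/0.31620 = 0.5522.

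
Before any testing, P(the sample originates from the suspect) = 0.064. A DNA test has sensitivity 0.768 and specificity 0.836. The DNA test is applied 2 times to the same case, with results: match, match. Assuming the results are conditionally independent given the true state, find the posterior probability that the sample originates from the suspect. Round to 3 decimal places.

Let H be the event that the sample originates from the suspect; start with P(H) = 0.064. P('match'|H) = 0.768, P('match'|¬H) = 0.164.
Update on result 1 ('match'): P(H) ← 0.768·0.0640 / (0.768·0.0640 + 0.164·0.9360) = 0.049152/0.20266 = 0.2425.
Update on result 2 ('match'): P(H) ← 0.768·0.2425 / (0.768·0.2425 + 0.164·0.7575) = 0.18627/0.31049 = 0.5999.

Posterior P(H) ≈ 0.600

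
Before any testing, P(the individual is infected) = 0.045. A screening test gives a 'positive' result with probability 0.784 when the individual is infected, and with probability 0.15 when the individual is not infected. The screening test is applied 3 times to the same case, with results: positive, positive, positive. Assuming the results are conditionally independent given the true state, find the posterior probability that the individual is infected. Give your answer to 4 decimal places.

Posterior P(H) ≈ 0.8706

Let H be the event that the individual is infected; start with P(H) = 0.045. P('positive'|H) = 0.784, P('positive'|¬H) = 0.15.
Update on result 1 ('positive'): P(H) ← 0.784·0.0450 / (0.784·0.0450 + 0.15·0.9550) = 0.035280/0.17853 = 0.1976.
Update on result 2 ('positive'): P(H) ← 0.784·0.1976 / (0.784·0.1976 + 0.15·0.8024) = 0.15493/0.27529 = 0.5628.
Update on result 3 ('positive'): P(H) ← 0.784·0.5628 / (0.784·0.5628 + 0.15·0.4372) = 0.44123/0.50681 = 0.8706.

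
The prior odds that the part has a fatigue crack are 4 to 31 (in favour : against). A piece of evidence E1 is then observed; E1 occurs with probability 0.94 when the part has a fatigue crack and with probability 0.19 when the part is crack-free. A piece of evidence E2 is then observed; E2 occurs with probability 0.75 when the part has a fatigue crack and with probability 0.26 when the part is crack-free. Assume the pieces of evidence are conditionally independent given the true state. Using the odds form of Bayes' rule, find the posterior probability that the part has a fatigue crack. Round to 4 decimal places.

Posterior probability ≈ 0.6481

Prior odds = 4/31 = 0.12903.
Likelihood ratio for E1 = 0.94/0.19 = 4.9474.
Likelihood ratio for E2 = 0.75/0.26 = 2.8846.
Posterior odds = prior odds × LR₁ × LR₂ = 1.8415.
Posterior probability = odds/(1+odds) = 1.8415/2.8415 = 0.6481.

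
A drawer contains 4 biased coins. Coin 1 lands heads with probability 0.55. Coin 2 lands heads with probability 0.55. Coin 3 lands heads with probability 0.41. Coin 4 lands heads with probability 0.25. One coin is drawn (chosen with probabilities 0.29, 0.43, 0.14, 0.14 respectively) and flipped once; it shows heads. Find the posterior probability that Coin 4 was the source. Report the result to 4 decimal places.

Posterior probability ≈ 0.0717

P(heads|C1) = 0.55; P(heads|C2) = 0.55; P(heads|C3) = 0.41; P(heads|C4) = 0.25.
Prior × likelihood for each source: 0.29·0.55=0.1595, 0.43·0.55=0.2365, 0.14·0.41=0.05740, 0.14·0.25=0.03500. Summing gives P(heads) = 0.48840.
P(Coin 4 | heads) = 0.03500 / 0.48840 = 0.0717.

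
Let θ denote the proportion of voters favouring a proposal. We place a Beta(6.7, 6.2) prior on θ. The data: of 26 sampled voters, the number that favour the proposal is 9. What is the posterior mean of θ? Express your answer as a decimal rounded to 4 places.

Posterior mean ≈ 0.4036

Observing 9 successes and 17 failures updates Beta(6.7, 6.2) by adding the success and failure counts to the two shape parameters: α = 6.7+9 = 15.7, β = 6.2+17 = 23.2.
E[θ | data] = 15.7/(15.7+23.2) = 0.4036.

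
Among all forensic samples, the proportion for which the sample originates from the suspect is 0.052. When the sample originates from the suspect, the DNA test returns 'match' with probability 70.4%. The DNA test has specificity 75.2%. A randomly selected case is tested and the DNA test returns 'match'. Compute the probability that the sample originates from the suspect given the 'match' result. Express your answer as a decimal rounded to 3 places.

Let H be the event that the sample originates from the suspect. P(H) = 0.052, so P(¬H) = 0.948. With E the 'match' result, P(E|H) = 0.704 and P(E|¬H) = 0.248.
P(E) = 0.704·0.052 + 0.248·0.948 = 0.036608 + 0.23510 = 0.27171.
By Bayes' theorem, P(H|E) = 0.036608 / 0.27171 = 0.135.

P(H | E) ≈ 0.135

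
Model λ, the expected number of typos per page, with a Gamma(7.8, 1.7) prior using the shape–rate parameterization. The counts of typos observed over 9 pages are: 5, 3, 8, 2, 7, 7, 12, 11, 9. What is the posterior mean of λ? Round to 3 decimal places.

Total count ∑xᵢ = 64 over n = 9 pages.
Gamma is conjugate to the Poisson likelihood: posterior is Gamma(shape = 7.8+64 = 71.8, rate = 1.7+9 = 10.7).
Posterior mean = shape/rate = 71.8/10.7 = 6.710.

Posterior mean ≈ 6.710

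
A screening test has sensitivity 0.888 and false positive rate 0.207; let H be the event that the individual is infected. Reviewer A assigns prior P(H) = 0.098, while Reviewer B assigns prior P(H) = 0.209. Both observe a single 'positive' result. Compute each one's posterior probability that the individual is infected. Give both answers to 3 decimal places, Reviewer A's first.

Reviewer A: 0.318; Reviewer B: 0.531

P('+'|H) = 0.888, P('+'|¬H) = 0.207.
Reviewer A: numerator 0.888·0.098 = 0.087024; evidence = 0.087024+0.207·0.902 = 0.27374; posterior = 0.318.
Reviewer B: numerator 0.888·0.209 = 0.18559; evidence = 0.18559+0.207·0.791 = 0.34933; posterior = 0.531.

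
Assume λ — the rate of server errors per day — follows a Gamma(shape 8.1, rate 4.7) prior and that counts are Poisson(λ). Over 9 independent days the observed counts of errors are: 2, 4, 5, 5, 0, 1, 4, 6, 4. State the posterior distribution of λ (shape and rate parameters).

The Poisson likelihood adds the total count to the shape and the number of exposure periods to the rate. Here ∑xᵢ = 31 and n = 9, so shape 8.1→39.1 and rate 4.7→13.7.

Posterior: Gamma(shape=39.1, rate=13.7)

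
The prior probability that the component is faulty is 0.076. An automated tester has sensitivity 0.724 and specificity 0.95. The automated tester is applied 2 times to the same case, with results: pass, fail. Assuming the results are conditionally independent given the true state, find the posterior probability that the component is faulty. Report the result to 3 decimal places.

With H the event that the component is faulty, the joint likelihood of the observed sequence is P(data|H) = 0.276·0.724 = 0.19982 and P(data|¬H) = 0.95·0.05 = 0.047500.
Bayes: P(H|data) = 0.076·0.19982 / (0.076·0.19982 + 0.924·0.047500) = 0.015187/0.059077 = 0.2571.

Posterior P(H) ≈ 0.257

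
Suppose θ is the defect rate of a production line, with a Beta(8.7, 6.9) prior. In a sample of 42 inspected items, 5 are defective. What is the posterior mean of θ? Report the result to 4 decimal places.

Posterior mean ≈ 0.2378

The binomial likelihood is conjugate to the Beta prior: with 5 successes and 37 failures, the posterior is Beta(8.7+5, 6.9+37) = Beta(13.7, 43.9).
Posterior mean = α/(α+β) = 13.7/57.6 = 0.2378.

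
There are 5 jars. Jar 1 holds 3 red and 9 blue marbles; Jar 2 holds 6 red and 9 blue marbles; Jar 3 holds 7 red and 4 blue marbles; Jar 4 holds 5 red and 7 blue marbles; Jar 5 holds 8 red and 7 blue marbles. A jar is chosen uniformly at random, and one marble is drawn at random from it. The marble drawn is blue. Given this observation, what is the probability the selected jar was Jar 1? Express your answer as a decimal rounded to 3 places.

Posterior probability ≈ 0.271

P(blue|Jar 1) = 0.75; P(blue|Jar 2) = 0.6; P(blue|Jar 3) = 0.3636; P(blue|Jar 4) = 0.5833; P(blue|Jar 5) = 0.4667.
Prior × likelihood for each source: 0.2·0.75=0.1500, 0.2·0.6=0.1200, 0.2·0.3636=0.07273, 0.2·0.5833=0.1167, 0.2·0.4667=0.09333. Summing gives P(blue) = 0.55273.
P(Jar 1 | blue) = 0.1500 / 0.55273 = 0.271.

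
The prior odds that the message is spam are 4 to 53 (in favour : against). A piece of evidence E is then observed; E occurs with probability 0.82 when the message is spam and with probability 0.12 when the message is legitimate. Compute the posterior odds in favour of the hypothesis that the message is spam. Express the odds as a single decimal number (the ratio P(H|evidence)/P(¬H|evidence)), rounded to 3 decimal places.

Posterior odds ≈ 0.516

Prior odds = 4/53 = 0.075472. In log-odds, ln(0.075472) = -2.5840.
Add log likelihood ratio: ln(6.8333) = 1.9218.
Posterior log-odds = -0.66218, so posterior odds = exp(-0.66218) = 0.51572.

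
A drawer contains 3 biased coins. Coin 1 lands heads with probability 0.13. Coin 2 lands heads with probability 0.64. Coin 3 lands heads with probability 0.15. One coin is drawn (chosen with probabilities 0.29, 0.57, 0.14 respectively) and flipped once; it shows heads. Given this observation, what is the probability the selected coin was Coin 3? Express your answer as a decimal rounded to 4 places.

Posterior probability ≈ 0.0496

Tabulate prior·likelihood by source: [1] prior 0.29, lik 0.13, product 0.03770; [2] prior 0.57, lik 0.64, product 0.3648; [3] prior 0.14, lik 0.15, product 0.02100.
Normalizing constant = 0.42350; the posterior for Coin 3 is its product over the sum, 0.02100/0.42350 = 0.0496.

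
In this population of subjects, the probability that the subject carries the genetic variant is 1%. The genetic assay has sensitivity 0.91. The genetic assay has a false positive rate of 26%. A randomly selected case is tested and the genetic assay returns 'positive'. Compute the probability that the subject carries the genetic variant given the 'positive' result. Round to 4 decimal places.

Write H for 'the subject carries the genetic variant'. Prior odds H:¬H = 0.01/0.99 = 0.010101. For the 'positive' outcome, the likelihood ratio is 0.91/0.26 = 3.5000.
Posterior odds = 0.010101 × 3.5000 = 0.035354, so P(H|E) = 0.035354/(1+0.035354) = 0.0341.

P(H | E) ≈ 0.0341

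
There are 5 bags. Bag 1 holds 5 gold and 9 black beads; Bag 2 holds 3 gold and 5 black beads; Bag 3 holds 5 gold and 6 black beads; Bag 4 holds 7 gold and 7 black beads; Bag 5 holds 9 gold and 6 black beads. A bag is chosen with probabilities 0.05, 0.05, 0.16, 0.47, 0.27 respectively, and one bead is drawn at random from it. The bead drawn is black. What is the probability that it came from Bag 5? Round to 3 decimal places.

Posterior probability ≈ 0.219

P(black|Bag 1) = 0.6429; P(black|Bag 2) = 0.625; P(black|Bag 3) = 0.5455; P(black|Bag 4) = 0.5; P(black|Bag 5) = 0.4.
Prior × likelihood for each source: 0.05·0.6429=0.03214, 0.05·0.625=0.03125, 0.16·0.5455=0.08727, 0.47·0.5=0.2350, 0.27·0.4=0.1080. Summing gives P(black) = 0.49367.
P(Bag 5 | black) = 0.1080 / 0.49367 = 0.219.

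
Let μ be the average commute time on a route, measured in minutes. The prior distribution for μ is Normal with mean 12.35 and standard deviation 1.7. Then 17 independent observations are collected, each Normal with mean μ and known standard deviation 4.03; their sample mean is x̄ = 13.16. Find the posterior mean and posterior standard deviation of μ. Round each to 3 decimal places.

Prior precision 1/τ₀² = 1/1.7² = 0.346021; data precision n/σ² = 17/4.03² = 1.04674.
Posterior precision = 0.346021 + 1.04674 = 1.39276, giving posterior SD = 1/√1.39276 = 0.847.
Posterior mean = (0.346021·12.35 + 1.04674·13.16) / 1.39276 = 12.959.

Posterior mean ≈ 12.959; posterior SD ≈ 0.847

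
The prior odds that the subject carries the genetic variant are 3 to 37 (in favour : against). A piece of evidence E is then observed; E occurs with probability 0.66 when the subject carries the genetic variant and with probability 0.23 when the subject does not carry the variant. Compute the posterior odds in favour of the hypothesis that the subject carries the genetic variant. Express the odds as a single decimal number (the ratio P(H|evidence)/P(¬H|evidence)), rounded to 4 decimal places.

Posterior odds ≈ 0.2327

Prior odds = 3/37 = 0.081081.
Likelihood ratio for E = 0.66/0.23 = 2.8696.
Posterior odds = prior odds × LR = 0.23267.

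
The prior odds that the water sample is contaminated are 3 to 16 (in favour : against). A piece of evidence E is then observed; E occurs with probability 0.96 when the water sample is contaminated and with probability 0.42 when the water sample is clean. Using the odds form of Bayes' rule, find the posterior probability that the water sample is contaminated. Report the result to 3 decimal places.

Posterior probability ≈ 0.300

Prior odds = 3/16 = 0.18750.
Likelihood ratio for E = 0.96/0.42 = 2.2857.
Posterior odds = prior odds × LR = 0.42857.
Posterior probability = odds/(1+odds) = 0.42857/1.4286 = 0.300.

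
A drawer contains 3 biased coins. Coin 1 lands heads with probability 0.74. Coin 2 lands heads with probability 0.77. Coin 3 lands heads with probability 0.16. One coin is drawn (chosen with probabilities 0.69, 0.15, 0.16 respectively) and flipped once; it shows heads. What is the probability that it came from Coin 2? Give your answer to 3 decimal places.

P(heads|C1) = 0.74; P(heads|C2) = 0.77; P(heads|C3) = 0.16.
Prior × likelihood for each source: 0.69·0.74=0.5106, 0.15·0.77=0.1155, 0.16·0.16=0.02560. Summing gives P(heads) = 0.65170.
P(Coin 2 | heads) = 0.1155 / 0.65170 = 0.177.

Posterior probability ≈ 0.177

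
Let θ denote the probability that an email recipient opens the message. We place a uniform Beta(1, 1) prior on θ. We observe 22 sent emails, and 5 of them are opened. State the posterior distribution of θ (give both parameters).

The binomial likelihood is conjugate to the Beta prior: with 5 successes and 17 failures, the posterior is Beta(1+5, 1+17) = Beta(6, 18).

Posterior: Beta(6, 18)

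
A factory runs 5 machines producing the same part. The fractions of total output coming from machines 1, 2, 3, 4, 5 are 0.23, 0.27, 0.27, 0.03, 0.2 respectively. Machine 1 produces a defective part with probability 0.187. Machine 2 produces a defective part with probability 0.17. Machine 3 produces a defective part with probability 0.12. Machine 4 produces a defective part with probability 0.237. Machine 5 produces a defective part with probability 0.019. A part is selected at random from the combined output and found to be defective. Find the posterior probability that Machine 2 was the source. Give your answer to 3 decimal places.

P(defective|M1) = 0.187; P(defective|M2) = 0.17; P(defective|M3) = 0.12; P(defective|M4) = 0.237; P(defective|M5) = 0.019.
Prior × likelihood for each source: 0.23·0.187=0.04301, 0.27·0.17=0.04590, 0.27·0.12=0.03240, 0.03·0.237=0.007110, 0.2·0.019=0.003800. Summing gives P(defective) = 0.13222.
P(Machine 2 | defective) = 0.04590 / 0.13222 = 0.347.

Posterior probability ≈ 0.347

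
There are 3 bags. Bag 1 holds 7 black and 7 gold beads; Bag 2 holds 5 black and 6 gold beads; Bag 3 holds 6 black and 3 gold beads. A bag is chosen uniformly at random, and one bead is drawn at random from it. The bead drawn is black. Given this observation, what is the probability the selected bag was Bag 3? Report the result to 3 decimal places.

P(black|Bag 1) = 0.5; P(black|Bag 2) = 0.4545; P(black|Bag 3) = 0.6667.
Prior × likelihood for each source: 0.333333·0.5=0.1667, 0.333333·0.4545=0.1515, 0.333333·0.6667=0.2222. Summing gives P(black) = 0.54040.
P(Bag 3 | black) = 0.2222 / 0.54040 = 0.411.

Posterior probability ≈ 0.411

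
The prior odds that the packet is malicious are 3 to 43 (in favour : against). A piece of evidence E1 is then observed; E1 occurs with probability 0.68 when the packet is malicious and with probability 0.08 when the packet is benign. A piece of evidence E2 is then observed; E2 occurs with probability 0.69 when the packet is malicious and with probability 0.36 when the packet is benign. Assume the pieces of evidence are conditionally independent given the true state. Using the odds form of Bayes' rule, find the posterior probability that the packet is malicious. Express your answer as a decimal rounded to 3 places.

Posterior probability ≈ 0.532

Prior odds = 3/43 = 0.069767.
Likelihood ratio for E1 = 0.68/0.08 = 8.5000.
Likelihood ratio for E2 = 0.69/0.36 = 1.9167.
Posterior odds = prior odds × LR₁ × LR₂ = 1.1366.
Posterior probability = odds/(1+odds) = 1.1366/2.1366 = 0.532.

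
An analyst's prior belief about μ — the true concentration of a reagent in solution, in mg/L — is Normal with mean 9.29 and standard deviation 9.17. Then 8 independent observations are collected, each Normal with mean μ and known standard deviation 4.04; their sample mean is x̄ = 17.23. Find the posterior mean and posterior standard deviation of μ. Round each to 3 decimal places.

Posterior mean ≈ 17.042; posterior SD ≈ 1.411

Prior precision 1/τ₀² = 1/9.17² = 0.0118922; data precision n/σ² = 8/4.04² = 0.490148.
Posterior precision = 0.0118922 + 0.490148 = 0.502040, giving posterior SD = 1/√0.502040 = 1.411.
Posterior mean = (0.0118922·9.29 + 0.490148·17.23) / 0.502040 = 17.042.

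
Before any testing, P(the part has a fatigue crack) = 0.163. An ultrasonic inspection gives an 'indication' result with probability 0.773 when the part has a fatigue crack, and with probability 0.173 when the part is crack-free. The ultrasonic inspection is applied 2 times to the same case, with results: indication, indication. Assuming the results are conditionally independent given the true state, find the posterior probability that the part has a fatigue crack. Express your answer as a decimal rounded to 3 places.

With H the event that the part has a fatigue crack, the joint likelihood of the observed sequence is P(data|H) = 0.773·0.773 = 0.59753 and P(data|¬H) = 0.173·0.173 = 0.029929.
Bayes: P(H|data) = 0.163·0.59753 / (0.163·0.59753 + 0.837·0.029929) = 0.097397/0.12245 = 0.7954.

Posterior P(H) ≈ 0.795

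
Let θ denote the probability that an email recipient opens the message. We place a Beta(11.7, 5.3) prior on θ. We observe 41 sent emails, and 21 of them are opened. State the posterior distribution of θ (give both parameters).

Posterior: Beta(32.7, 25.3)

The binomial likelihood is conjugate to the Beta prior: with 21 successes and 20 failures, the posterior is Beta(11.7+21, 5.3+20) = Beta(32.7, 25.3).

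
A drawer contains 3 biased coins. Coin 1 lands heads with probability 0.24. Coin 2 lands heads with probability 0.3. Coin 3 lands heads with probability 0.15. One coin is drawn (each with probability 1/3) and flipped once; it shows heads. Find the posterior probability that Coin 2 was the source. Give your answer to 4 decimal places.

Tabulate prior·likelihood by source: [1] prior 0.333333, lik 0.24, product 0.08000; [2] prior 0.333333, lik 0.3, product 0.1000; [3] prior 0.333333, lik 0.15, product 0.05000.
Normalizing constant = 0.23000; the posterior for Coin 2 is its product over the sum, 0.1000/0.23000 = 0.4348.

Posterior probability ≈ 0.4348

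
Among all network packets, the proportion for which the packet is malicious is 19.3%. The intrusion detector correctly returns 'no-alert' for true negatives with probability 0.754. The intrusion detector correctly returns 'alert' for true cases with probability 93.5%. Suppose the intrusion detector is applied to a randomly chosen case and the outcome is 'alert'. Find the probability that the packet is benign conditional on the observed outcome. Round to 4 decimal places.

P(¬H | E) ≈ 0.5238

Let H be the event that the packet is malicious. P(H) = 0.193, so P(¬H) = 0.807. With E the 'alert' result, P(E|H) = 0.935 and P(E|¬H) = 0.246.
P(E) = 0.935·0.193 + 0.246·0.807 = 0.18046 + 0.19852 = 0.37898.
By Bayes' theorem, P(H|E) = 0.18046 / 0.37898 = 0.4762. Hence P(¬H|E) = 1 − 0.4762 = 0.5238.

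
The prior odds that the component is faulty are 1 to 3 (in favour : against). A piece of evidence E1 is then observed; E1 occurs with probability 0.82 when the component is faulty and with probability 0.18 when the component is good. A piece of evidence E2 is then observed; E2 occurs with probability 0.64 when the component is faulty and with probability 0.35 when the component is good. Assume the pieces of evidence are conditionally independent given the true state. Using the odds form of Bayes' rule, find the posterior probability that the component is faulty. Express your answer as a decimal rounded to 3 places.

Posterior probability ≈ 0.735

Prior odds = 1/3 = 0.33333. In log-odds, ln(0.33333) = -1.0986.
Add log likelihood ratios: ln(4.5556) + ln(1.8286) = 2.1199.
Posterior log-odds = 1.0213, so posterior odds = exp(1.0213) = 2.7767. Converting, P(H|E) = 2.7767/3.7767 = 0.735.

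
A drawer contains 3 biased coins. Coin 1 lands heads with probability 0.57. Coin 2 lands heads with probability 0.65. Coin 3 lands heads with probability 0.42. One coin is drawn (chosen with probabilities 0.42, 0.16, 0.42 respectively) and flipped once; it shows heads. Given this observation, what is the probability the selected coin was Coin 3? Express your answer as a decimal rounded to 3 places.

P(heads|C1) = 0.57; P(heads|C2) = 0.65; P(heads|C3) = 0.42.
Prior × likelihood for each source: 0.42·0.57=0.2394, 0.16·0.65=0.1040, 0.42·0.42=0.1764. Summing gives P(heads) = 0.51980.
P(Coin 3 | heads) = 0.1764 / 0.51980 = 0.339.

Posterior probability ≈ 0.339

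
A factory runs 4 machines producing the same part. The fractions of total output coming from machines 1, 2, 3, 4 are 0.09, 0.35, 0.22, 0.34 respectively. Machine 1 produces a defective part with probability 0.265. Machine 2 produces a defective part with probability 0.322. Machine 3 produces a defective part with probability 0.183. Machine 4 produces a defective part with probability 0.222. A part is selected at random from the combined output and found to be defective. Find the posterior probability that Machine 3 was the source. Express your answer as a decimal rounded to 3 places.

Tabulate prior·likelihood by source: [1] prior 0.09, lik 0.265, product 0.02385; [2] prior 0.35, lik 0.322, product 0.1127; [3] prior 0.22, lik 0.183, product 0.04026; [4] prior 0.34, lik 0.222, product 0.07548.
Normalizing constant = 0.25229; the posterior for Machine 3 is its product over the sum, 0.04026/0.25229 = 0.160.

Posterior probability ≈ 0.160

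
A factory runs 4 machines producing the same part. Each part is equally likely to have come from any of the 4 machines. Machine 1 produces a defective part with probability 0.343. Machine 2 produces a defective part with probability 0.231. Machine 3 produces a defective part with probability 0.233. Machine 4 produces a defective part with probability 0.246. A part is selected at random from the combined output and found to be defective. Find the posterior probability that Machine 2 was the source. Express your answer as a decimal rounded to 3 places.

P(defective|M1) = 0.343; P(defective|M2) = 0.231; P(defective|M3) = 0.233; P(defective|M4) = 0.246.
Prior × likelihood for each source: 0.25·0.343=0.08575, 0.25·0.231=0.05775, 0.25·0.233=0.05825, 0.25·0.246=0.06150. Summing gives P(defective) = 0.26325.
P(Machine 2 | defective) = 0.05775 / 0.26325 = 0.219.

Posterior probability ≈ 0.219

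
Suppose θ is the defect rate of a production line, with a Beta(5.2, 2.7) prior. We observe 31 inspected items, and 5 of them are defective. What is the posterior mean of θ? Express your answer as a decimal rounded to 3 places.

Posterior mean ≈ 0.262

The binomial likelihood is conjugate to the Beta prior: with 5 successes and 26 failures, the posterior is Beta(5.2+5, 2.7+26) = Beta(10.2, 28.7).
Posterior mean = α/(α+β) = 10.2/38.9 = 0.262.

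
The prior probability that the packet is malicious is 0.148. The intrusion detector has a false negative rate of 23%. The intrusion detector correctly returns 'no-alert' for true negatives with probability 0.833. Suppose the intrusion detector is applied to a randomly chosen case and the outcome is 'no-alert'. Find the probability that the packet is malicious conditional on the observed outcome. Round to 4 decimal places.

Write H for 'the packet is malicious'. Prior odds H:¬H = 0.148/0.852 = 0.17371. For the 'no-alert' outcome, the likelihood ratio is 0.23/0.833 = 0.27611.
Posterior odds = 0.17371 × 0.27611 = 0.047963, so P(H|E) = 0.047963/(1+0.047963) = 0.0458.

P(H | E) ≈ 0.0458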